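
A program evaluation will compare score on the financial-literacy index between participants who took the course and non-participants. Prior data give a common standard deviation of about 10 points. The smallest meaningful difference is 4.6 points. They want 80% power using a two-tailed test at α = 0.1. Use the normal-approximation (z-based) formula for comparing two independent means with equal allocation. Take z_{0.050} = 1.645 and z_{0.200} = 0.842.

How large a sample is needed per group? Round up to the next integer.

n = (z_{α/2} + z_β)² · (σ₁² + σ₂²) / δ²
  = (1.645 + 0.842)² · (2·10² = 200) / 4.6²
  = 6.1852 · 200 / 21.16
  = 58.46
Round up → n = 59 per group.

n = 59 per group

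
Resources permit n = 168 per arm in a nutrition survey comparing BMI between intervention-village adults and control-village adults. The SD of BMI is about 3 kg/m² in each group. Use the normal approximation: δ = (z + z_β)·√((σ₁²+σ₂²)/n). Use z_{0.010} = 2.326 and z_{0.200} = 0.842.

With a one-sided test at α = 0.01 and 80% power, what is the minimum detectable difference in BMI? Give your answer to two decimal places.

Minimum detectable difference ≈ 1.04 kg/m²

δ = (z_α + z_β) · √((σ₁²+σ₂²)/n)
  = (2.326 + 0.842) · √(18/168)
  = 3.168 · √0.10714
  = 3.168 · 0.3273
  = 1.0370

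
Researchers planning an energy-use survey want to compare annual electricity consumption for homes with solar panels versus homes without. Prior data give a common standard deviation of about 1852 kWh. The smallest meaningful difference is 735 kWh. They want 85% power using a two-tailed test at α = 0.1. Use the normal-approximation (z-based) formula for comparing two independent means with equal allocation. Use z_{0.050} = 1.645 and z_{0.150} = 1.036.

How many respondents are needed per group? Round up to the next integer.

n = 92 per group

n = (z_{α/2} + z_β)² · (σ₁² + σ₂²) / δ²
  = (1.645 + 1.036)² · (2·1852² = 6859808) / 735²
  = 7.1878 · 6859808 / 540225
  = 91.27
Round up → n = 92 per group.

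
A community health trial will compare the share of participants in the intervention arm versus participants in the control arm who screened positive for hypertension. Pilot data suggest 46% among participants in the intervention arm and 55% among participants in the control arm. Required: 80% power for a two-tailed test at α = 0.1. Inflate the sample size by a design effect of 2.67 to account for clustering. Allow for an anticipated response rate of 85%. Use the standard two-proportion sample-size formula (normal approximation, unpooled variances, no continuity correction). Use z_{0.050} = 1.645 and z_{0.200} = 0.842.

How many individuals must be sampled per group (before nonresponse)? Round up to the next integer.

n = 1190 per group

n = (z_{α/2} + z_β)² · [p₁(1−p₁) + p₂(1−p₂)] / (p₁ − p₂)²
  = (1.645 + 0.842)² · (0.46·0.54 + 0.55·0.45) / (-0.09)²
  = (2.487)² · (0.2484 + 0.2475) / 0.0081
  = 6.1852 · 0.4959 / 0.0081
  = 378.67
Design effect: 2.67 × 378.67 = 1011.05.
Adjust for 85% response: 1011.05 / 0.85 = 1189.47.
Round up → n = 1190 per group.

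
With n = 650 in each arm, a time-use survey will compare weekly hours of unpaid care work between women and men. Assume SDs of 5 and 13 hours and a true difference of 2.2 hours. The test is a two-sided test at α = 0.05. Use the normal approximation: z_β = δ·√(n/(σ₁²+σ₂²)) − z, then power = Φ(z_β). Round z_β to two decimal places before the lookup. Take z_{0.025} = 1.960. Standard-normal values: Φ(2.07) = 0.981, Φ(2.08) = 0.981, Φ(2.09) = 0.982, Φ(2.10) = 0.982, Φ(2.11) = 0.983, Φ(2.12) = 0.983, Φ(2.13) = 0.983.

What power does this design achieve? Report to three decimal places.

z_β = δ·√(n/(σ₁²+σ₂²)) − z_{α/2}
    = 2.2 · √(650/194) − 1.960
    = 2.2 · 1.83044 − 1.960
    = 4.0270 − 1.960 = 2.0670 → 2.07
Power = Φ(2.07) = 0.981.

Power ≈ 0.981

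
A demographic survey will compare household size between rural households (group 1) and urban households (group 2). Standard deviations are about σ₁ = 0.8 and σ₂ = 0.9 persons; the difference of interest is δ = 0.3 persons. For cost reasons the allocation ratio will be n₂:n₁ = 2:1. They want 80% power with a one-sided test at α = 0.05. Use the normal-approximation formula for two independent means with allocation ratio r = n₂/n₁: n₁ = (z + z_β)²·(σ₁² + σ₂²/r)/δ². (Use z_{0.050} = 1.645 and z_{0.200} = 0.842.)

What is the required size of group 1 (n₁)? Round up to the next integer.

n₁ = (z_α + z_β)² · (σ₁² + σ₂²/r) / δ²
   = (1.645 + 0.842)² · (0.8² + 0.9²/2) / 0.3²
   = 6.1852 · (0.64 + 0.405) / 0.09
   = 6.1852 · 1.045 / 0.09
   = 71.82
Round up → n₁ = 72; n₂ = r·n₁ = 2 × 72 = 144.

n₁ = 72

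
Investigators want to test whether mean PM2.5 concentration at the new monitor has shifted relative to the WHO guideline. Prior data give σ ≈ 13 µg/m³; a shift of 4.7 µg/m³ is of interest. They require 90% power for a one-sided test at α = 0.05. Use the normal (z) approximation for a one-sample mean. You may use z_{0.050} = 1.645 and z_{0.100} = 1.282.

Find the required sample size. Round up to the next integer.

n = 66

n = (z_α + z_β)² · σ² / δ²
  = (1.645 + 1.282)² · 13² / 4.7²
  = 8.5673 · 169 / 22.09
  = 65.54
Round up → n = 66.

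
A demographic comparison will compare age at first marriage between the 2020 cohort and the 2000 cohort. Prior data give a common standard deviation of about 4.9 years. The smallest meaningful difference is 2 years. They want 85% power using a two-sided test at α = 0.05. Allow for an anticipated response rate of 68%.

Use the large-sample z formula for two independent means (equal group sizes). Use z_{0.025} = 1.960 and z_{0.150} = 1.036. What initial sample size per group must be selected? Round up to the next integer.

n = 159 per group

n = (z_{α/2} + z_β)² · (σ₁² + σ₂²) / δ²
  = (1.960 + 1.036)² · (2·4.9² = 48.02) / 2²
  = 8.9760 · 48.02 / 4
  = 107.76
Adjust for 68% response: 107.76 / 0.68 = 158.47.
Round up → n = 159 per group.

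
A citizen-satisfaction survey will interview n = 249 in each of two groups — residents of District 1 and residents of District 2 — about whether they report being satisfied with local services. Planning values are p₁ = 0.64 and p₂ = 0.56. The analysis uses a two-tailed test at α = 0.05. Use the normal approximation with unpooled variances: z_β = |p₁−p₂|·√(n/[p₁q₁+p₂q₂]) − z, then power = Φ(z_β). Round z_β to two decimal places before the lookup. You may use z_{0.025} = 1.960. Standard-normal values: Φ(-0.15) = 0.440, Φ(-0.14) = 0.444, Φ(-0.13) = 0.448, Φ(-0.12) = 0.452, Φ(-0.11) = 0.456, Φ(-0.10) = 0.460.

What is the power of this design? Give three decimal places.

z_β = |p₁−p₂|·√(n/[p₁q₁+p₂q₂]) − z_{α/2}
    = 0.08 · √(249/0.4768) − 1.960
    = 0.08 · 22.8524 − 1.960
    = 1.8282 − 1.960 = -0.1318 → -0.13
Power = Φ(-0.13) = 0.448.

Power ≈ 0.448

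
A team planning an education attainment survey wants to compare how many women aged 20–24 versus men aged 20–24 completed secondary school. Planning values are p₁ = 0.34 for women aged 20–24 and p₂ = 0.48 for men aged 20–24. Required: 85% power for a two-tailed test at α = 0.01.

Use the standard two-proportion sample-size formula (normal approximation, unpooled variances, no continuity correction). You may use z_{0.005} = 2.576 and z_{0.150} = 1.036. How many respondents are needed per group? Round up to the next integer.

n = (z_{α/2} + z_β)² · [p₁(1−p₁) + p₂(1−p₂)] / (p₁ − p₂)²
  = (2.576 + 1.036)² · (0.34·0.66 + 0.48·0.52) / (-0.14)²
  = (3.612)² · (0.2244 + 0.2496) / 0.0196
  = 13.0465 · 0.4740 / 0.0196
  = 315.51
Round up → n = 316 per group.

n = 316 per group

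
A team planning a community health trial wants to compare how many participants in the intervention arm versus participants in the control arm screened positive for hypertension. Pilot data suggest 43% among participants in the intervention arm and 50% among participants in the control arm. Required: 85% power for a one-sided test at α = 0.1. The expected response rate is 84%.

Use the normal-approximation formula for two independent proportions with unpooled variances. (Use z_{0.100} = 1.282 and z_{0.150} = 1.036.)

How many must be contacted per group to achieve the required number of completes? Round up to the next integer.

n = (z_α + z_β)² · [p₁(1−p₁) + p₂(1−p₂)] / (p₁ − p₂)²
  = (1.282 + 1.036)² · (0.43·0.57 + 0.50·0.50) / (-0.07)²
  = (2.318)² · (0.2451 + 0.2500) / 0.0049
  = 5.3731 · 0.4951 / 0.0049
  = 542.90
Adjust for 84% response: 542.90 / 0.84 = 646.32.
Round up → n = 647 per group.

n = 647 per group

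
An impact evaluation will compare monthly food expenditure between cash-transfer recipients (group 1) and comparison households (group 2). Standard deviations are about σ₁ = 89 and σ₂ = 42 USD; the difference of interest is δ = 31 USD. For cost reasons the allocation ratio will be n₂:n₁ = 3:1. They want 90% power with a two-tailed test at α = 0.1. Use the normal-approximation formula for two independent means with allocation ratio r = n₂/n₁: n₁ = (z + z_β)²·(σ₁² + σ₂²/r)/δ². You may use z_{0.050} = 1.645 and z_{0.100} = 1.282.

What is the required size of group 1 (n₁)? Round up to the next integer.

n₁ = 76

n₁ = (z_{α/2} + z_β)² · (σ₁² + σ₂²/r) / δ²
   = (1.645 + 1.282)² · (89² + 42²/3) / 31²
   = 8.5673 · (7921 + 588) / 961
   = 8.5673 · 8509 / 961
   = 75.86
Round up → n₁ = 76; n₂ = r·n₁ = 3 × 76 = 228.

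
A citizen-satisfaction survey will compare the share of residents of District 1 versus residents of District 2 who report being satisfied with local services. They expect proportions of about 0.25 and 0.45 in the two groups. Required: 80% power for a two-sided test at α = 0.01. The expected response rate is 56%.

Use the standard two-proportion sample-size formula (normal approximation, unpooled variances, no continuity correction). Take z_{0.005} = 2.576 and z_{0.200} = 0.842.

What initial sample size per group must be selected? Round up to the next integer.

n = 227 per group

n = (z_{α/2} + z_β)² · [p₁(1−p₁) + p₂(1−p₂)] / (p₁ − p₂)²
  = (2.576 + 0.842)² · (0.25·0.75 + 0.45·0.55) / (-0.20)²
  = (3.418)² · (0.1875 + 0.2475) / 0.0400
  = 11.6827 · 0.4350 / 0.0400
  = 127.05
Adjust for 56% response: 127.05 / 0.56 = 226.87.
Round up → n = 227 per group.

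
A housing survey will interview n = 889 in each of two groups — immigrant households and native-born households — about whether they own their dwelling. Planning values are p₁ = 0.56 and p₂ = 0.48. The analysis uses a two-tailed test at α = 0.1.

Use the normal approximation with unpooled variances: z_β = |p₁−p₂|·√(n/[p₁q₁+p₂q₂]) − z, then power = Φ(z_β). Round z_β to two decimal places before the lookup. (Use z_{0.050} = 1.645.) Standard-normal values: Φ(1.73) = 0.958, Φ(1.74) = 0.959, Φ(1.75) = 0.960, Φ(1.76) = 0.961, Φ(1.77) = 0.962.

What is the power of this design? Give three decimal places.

Power ≈ 0.959

z_β = |p₁−p₂|·√(n/[p₁q₁+p₂q₂]) − z_{α/2}
    = 0.08 · √(889/0.4960) − 1.645
    = 0.08 · 42.3360 − 1.645
    = 3.3869 − 1.645 = 1.7419 → 1.74
Power = Φ(1.74) = 0.959.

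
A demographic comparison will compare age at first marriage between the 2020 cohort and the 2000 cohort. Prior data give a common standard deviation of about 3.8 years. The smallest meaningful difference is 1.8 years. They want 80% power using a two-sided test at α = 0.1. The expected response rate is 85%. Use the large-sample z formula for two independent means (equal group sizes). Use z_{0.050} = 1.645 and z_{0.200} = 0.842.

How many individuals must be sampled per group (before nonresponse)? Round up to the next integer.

n = (z_{α/2} + z_β)² · (σ₁² + σ₂²) / δ²
  = (1.645 + 0.842)² · (2·3.8² = 28.88) / 1.8²
  = 6.1852 · 28.88 / 3.24
  = 55.13
Adjust for 85% response: 55.13 / 0.85 = 64.86.
Round up → n = 65 per group.

n = 65 per group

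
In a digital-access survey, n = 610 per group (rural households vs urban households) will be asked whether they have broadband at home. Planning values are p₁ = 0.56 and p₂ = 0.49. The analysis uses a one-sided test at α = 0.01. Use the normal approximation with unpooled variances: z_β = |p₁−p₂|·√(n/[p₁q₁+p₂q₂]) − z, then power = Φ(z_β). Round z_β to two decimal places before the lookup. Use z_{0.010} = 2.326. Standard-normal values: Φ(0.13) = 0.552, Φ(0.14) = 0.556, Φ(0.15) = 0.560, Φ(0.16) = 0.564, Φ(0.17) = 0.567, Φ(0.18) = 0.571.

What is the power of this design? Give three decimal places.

Power ≈ 0.552

z_β = |p₁−p₂|·√(n/[p₁q₁+p₂q₂]) − z_α
    = 0.07 · √(610/0.4963) − 2.326
    = 0.07 · 35.0585 − 2.326
    = 2.4541 − 2.326 = 0.1281 → 0.13
Power = Φ(0.13) = 0.552.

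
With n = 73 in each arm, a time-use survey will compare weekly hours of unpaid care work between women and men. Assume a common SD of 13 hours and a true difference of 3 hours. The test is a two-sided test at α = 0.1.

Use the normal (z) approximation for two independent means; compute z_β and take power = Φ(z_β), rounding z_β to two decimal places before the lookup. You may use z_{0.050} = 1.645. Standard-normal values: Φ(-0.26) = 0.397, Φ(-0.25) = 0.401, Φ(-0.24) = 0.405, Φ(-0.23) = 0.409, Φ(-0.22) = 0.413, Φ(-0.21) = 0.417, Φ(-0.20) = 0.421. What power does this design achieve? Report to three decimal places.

Power ≈ 0.401

z_β = δ·√(n/(σ₁²+σ₂²)) − z_{α/2}
    = 3 · √(73/338) − 1.645
    = 3 · 0.46473 − 1.645
    = 1.3942 − 1.645 = -0.2508 → -0.25
Power = Φ(-0.25) = 0.401.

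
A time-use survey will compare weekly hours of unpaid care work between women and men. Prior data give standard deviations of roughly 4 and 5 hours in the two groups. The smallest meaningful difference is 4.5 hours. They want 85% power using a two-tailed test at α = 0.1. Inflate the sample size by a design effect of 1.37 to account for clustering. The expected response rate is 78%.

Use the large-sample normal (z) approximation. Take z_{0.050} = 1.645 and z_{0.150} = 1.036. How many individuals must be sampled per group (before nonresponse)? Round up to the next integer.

n = 26 per group

n = (z_{α/2} + z_β)² · (σ₁² + σ₂²) / δ²
  = (1.645 + 1.036)² · (4² + 5² = 41) / 4.5²
  = 7.1878 · 41 / 20.25
  = 14.55
Design effect: 1.37 × 14.55 = 19.94.
Adjust for 78% response: 19.94 / 0.78 = 25.56.
Round up → n = 26 per group.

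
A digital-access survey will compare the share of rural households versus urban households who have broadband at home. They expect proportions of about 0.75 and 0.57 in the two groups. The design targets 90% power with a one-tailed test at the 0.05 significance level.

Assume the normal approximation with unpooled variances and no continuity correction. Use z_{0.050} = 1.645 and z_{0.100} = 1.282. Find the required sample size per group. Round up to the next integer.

n = (z_α + z_β)² · [p₁(1−p₁) + p₂(1−p₂)] / (p₁ − p₂)²
  = (1.645 + 1.282)² · (0.75·0.25 + 0.57·0.43) / (0.18)²
  = (2.927)² · (0.1875 + 0.2451) / 0.0324
  = 8.5673 · 0.4326 / 0.0324
  = 114.39
Round up → n = 115 per group.

n = 115 per group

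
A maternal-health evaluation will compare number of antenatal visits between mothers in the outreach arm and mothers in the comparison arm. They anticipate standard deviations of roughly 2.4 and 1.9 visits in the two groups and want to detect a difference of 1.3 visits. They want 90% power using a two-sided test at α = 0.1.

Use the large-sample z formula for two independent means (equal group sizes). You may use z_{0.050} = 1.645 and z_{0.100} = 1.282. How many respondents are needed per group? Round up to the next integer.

n = (z_{α/2} + z_β)² · (σ₁² + σ₂²) / δ²
  = (1.645 + 1.282)² · (2.4² + 1.9² = 9.37) / 1.3²
  = 8.5673 · 9.37 / 1.69
  = 47.50
Round up → n = 48 per group.

n = 48 per group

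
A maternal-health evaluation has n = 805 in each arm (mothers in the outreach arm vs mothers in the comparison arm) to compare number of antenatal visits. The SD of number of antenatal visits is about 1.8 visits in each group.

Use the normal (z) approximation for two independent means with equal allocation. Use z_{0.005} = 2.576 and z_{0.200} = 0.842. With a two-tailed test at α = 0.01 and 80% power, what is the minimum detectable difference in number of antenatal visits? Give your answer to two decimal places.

δ = (z_{α/2} + z_β) · √((σ₁²+σ₂²)/n)
  = (2.576 + 0.842) · √(6.48/805)
  = 3.418 · √0.00805
  = 3.418 · 0.0897
  = 0.3067

Minimum detectable difference ≈ 0.31 visits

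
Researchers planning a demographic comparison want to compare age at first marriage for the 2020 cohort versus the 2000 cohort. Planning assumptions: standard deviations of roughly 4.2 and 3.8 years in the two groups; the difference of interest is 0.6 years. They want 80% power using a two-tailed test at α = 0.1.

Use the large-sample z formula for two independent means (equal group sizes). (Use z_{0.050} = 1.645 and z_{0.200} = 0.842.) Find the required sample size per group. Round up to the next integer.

n = 552 per group

n = (z_{α/2} + z_β)² · (σ₁² + σ₂²) / δ²
  = (1.645 + 0.842)² · (4.2² + 3.8² = 32.08) / 0.6²
  = 6.1852 · 32.08 / 0.36
  = 551.17
Round up → n = 552 per group.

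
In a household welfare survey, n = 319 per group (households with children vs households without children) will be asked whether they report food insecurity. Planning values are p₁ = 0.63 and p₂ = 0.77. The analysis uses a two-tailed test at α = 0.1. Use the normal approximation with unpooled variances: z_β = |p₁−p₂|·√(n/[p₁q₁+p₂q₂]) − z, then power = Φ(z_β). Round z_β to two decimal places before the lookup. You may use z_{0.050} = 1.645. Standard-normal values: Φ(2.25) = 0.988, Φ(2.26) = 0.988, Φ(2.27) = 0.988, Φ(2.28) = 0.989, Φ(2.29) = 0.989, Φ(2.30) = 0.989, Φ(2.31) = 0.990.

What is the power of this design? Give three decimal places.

Power ≈ 0.988

z_β = |p₁−p₂|·√(n/[p₁q₁+p₂q₂]) − z_{α/2}
    = 0.14 · √(319/0.4102) − 1.645
    = 0.14 · 27.8867 − 1.645
    = 3.9041 − 1.645 = 2.2591 → 2.26
Power = Φ(2.26) = 0.988.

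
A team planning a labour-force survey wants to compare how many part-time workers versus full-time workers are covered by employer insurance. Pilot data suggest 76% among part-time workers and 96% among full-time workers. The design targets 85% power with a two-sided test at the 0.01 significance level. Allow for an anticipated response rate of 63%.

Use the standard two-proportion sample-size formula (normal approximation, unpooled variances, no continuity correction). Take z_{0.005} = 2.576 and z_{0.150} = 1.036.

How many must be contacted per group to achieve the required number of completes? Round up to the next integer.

n = (z_{α/2} + z_β)² · [p₁(1−p₁) + p₂(1−p₂)] / (p₁ − p₂)²
  = (2.576 + 1.036)² · (0.76·0.24 + 0.96·0.04) / (-0.20)²
  = (3.612)² · (0.1824 + 0.0384) / 0.0400
  = 13.0465 · 0.2208 / 0.0400
  = 72.02
Adjust for 63% response: 72.02 / 0.63 = 114.31.
Round up → n = 115 per group.

n = 115 per group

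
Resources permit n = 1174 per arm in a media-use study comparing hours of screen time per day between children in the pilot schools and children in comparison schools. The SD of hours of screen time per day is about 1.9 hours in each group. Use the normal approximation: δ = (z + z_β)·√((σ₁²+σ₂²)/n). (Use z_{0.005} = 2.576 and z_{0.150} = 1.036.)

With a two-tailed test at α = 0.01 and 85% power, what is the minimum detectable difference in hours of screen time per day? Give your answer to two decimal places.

δ = (z_{α/2} + z_β) · √((σ₁²+σ₂²)/n)
  = (2.576 + 1.036) · √(7.22/1174)
  = 3.612 · √0.00615
  = 3.612 · 0.0784
  = 0.2833

Minimum detectable difference ≈ 0.28 hours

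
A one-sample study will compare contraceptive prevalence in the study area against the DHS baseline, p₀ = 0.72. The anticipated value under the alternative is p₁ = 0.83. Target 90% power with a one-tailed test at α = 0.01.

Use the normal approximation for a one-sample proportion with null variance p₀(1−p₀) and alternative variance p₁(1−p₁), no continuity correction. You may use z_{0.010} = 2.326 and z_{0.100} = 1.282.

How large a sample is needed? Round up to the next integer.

n = 193

n = [z_α·√(p₀q₀) + z_β·√(p₁q₁)]² / (p₁ − p₀)²
  = [2.326·√(0.72·0.28) + 1.282·√(0.83·0.17)]² / (0.11)²
  = [2.326·0.4490 + 1.282·0.3756]² / 0.0121
  = [1.5259]² / 0.0121
  = 192.44
Round up → n = 193.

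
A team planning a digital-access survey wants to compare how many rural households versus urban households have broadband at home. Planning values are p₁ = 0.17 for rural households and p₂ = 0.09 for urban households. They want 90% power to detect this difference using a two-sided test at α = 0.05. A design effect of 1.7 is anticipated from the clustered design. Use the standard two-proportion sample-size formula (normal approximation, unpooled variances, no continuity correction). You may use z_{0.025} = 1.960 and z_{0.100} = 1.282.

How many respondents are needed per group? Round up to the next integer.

n = (z_{α/2} + z_β)² · [p₁(1−p₁) + p₂(1−p₂)] / (p₁ − p₂)²
  = (1.960 + 1.282)² · (0.17·0.83 + 0.09·0.91) / (0.08)²
  = (3.242)² · (0.1411 + 0.0819) / 0.0064
  = 10.5106 · 0.2230 / 0.0064
  = 366.23
Design effect: 1.7 × 366.23 = 622.59.
Round up → n = 623 per group.

n = 623 per group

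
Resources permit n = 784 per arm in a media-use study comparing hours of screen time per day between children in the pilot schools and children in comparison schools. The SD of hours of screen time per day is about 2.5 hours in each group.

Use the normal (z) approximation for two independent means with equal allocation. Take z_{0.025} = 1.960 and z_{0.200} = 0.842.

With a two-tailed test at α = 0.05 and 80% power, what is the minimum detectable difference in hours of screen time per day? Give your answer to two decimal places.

δ = (z_{α/2} + z_β) · √((σ₁²+σ₂²)/n)
  = (1.960 + 0.842) · √(12.5/784)
  = 2.802 · √0.01594
  = 2.802 · 0.1263
  = 0.3538

Minimum detectable difference ≈ 0.35 hours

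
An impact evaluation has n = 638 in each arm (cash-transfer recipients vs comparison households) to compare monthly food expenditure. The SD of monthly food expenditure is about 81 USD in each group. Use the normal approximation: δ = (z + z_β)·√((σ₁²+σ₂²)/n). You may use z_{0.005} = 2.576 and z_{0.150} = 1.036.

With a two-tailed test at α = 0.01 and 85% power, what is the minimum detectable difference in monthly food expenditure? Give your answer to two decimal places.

Minimum detectable difference ≈ 16.38 USD

δ = (z_{α/2} + z_β) · √((σ₁²+σ₂²)/n)
  = (2.576 + 1.036) · √(13122/638)
  = 3.612 · √20.5674
  = 3.612 · 4.5351
  = 16.3809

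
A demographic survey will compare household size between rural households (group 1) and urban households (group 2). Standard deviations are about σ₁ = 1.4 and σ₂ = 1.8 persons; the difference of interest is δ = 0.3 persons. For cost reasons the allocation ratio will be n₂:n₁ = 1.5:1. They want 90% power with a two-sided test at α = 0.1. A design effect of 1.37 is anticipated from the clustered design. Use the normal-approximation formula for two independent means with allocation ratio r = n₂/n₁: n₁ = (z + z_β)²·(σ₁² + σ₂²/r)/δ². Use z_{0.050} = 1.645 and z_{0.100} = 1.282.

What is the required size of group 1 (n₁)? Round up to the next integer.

n₁ = 538

n₁ = (z_{α/2} + z_β)² · (σ₁² + σ₂²/r) / δ²
   = (1.645 + 1.282)² · (1.4² + 1.8²/1.5) / 0.3²
   = 8.5673 · (1.96 + 2.16) / 0.09
   = 8.5673 · 4.12 / 0.09
   = 392.19
Design effect: 1.37 × 392.19 = 537.30.
Round up → n₁ = 538; n₂ = r·n₁ = 1.5 × 538 = 807.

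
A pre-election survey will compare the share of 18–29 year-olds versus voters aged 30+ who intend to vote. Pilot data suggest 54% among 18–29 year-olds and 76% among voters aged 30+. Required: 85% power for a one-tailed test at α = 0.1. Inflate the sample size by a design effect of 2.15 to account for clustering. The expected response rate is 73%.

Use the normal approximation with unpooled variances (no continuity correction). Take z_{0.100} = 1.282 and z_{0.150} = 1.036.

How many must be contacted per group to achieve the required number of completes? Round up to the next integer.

n = 141 per group

n = (z_α + z_β)² · [p₁(1−p₁) + p₂(1−p₂)] / (p₁ − p₂)²
  = (1.282 + 1.036)² · (0.54·0.46 + 0.76·0.24) / (-0.22)²
  = (2.318)² · (0.2484 + 0.1824) / 0.0484
  = 5.3731 · 0.4308 / 0.0484
  = 47.83
Design effect: 2.15 × 47.83 = 102.82.
Adjust for 73% response: 102.82 / 0.73 = 140.86.
Round up → n = 141 per group.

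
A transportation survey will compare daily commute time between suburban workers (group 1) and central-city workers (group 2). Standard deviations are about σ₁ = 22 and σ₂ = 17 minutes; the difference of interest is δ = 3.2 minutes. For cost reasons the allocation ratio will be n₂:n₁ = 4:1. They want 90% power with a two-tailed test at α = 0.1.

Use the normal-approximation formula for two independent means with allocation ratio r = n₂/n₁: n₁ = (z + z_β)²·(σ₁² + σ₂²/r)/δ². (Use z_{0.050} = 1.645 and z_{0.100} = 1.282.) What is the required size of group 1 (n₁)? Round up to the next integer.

n₁ = 466

n₁ = (z_{α/2} + z_β)² · (σ₁² + σ₂²/r) / δ²
   = (1.645 + 1.282)² · (22² + 17²/4) / 3.2²
   = 8.5673 · (484 + 72.25) / 10.24
   = 8.5673 · 556.25 / 10.24
   = 465.39
Round up → n₁ = 466; n₂ = r·n₁ = 4 × 466 = 1864.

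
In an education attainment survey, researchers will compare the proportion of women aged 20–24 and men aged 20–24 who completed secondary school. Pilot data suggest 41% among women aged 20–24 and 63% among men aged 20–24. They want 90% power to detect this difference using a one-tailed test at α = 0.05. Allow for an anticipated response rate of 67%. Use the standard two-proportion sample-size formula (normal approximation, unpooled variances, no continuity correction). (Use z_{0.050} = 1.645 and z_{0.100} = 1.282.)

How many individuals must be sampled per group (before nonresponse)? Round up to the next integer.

n = (z_α + z_β)² · [p₁(1−p₁) + p₂(1−p₂)] / (p₁ − p₂)²
  = (1.645 + 1.282)² · (0.41·0.59 + 0.63·0.37) / (-0.22)²
  = (2.927)² · (0.2419 + 0.2331) / 0.0484
  = 8.5673 · 0.4750 / 0.0484
  = 84.08
Adjust for 67% response: 84.08 / 0.67 = 125.49.
Round up → n = 126 per group.

n = 126 per group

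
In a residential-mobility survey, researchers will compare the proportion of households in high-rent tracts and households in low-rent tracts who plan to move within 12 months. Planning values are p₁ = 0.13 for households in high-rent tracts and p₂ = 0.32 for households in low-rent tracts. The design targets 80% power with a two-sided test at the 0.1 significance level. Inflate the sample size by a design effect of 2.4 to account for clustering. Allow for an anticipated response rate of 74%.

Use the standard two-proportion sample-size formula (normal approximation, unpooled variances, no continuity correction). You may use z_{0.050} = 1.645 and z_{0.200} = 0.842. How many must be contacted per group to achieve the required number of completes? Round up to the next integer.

n = 184 per group

n = (z_{α/2} + z_β)² · [p₁(1−p₁) + p₂(1−p₂)] / (p₁ − p₂)²
  = (1.645 + 0.842)² · (0.13·0.87 + 0.32·0.68) / (-0.19)²
  = (2.487)² · (0.1131 + 0.2176) / 0.0361
  = 6.1852 · 0.3307 / 0.0361
  = 56.66
Design effect: 2.4 × 56.66 = 135.98.
Adjust for 74% response: 135.98 / 0.74 = 183.76.
Round up → n = 184 per group.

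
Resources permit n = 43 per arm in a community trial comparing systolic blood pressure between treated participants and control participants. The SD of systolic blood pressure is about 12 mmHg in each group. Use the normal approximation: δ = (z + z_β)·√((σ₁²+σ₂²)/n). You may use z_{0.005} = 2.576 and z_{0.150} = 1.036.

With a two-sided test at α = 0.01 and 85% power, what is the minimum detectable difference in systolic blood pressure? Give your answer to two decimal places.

Minimum detectable difference ≈ 9.35 mmHg

δ = (z_{α/2} + z_β) · √((σ₁²+σ₂²)/n)
  = (2.576 + 1.036) · √(288/43)
  = 3.612 · √6.6977
  = 3.612 · 2.5880
  = 9.3478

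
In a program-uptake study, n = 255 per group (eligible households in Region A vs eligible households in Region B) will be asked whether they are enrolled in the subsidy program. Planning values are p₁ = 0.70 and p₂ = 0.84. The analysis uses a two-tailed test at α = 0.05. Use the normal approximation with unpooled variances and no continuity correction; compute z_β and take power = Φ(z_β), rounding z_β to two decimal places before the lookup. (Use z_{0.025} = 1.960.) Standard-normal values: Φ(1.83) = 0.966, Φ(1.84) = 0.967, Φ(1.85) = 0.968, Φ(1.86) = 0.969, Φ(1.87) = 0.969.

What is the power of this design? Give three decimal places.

z_β = |p₁−p₂|·√(n/[p₁q₁+p₂q₂]) − z_{α/2}
    = 0.14 · √(255/0.3444) − 1.960
    = 0.14 · 27.2106 − 1.960
    = 3.8095 − 1.960 = 1.8495 → 1.85
Power = Φ(1.85) = 0.968.

Power ≈ 0.968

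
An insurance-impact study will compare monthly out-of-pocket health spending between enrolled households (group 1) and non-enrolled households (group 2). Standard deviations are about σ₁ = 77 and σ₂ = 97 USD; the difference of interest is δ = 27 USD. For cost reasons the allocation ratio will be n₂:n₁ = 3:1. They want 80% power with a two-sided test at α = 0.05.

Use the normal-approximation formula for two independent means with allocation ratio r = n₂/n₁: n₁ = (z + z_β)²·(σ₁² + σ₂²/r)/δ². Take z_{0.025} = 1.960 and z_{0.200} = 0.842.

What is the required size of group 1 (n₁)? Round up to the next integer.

n₁ = (z_{α/2} + z_β)² · (σ₁² + σ₂²/r) / δ²
   = (1.960 + 0.842)² · (77² + 97²/3) / 27²
   = 7.8512 · (5929 + 3136.3) / 729
   = 7.8512 · 9065.3 / 729
   = 97.63
Round up → n₁ = 98; n₂ = r·n₁ = 3 × 98 = 294.

n₁ = 98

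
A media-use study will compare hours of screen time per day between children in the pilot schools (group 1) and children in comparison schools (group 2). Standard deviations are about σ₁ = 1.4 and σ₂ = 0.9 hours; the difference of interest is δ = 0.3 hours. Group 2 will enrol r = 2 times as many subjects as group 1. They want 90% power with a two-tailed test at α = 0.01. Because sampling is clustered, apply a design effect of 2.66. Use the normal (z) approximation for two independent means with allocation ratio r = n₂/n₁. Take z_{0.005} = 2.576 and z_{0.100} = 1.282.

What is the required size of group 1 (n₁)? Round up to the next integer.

n₁ = 1041

n₁ = (z_{α/2} + z_β)² · (σ₁² + σ₂²/r) / δ²
   = (2.576 + 1.282)² · (1.4² + 0.9²/2) / 0.3²
   = 14.8842 · (1.96 + 0.405) / 0.09
   = 14.8842 · 2.365 / 0.09
   = 391.12
Design effect: 2.66 × 391.12 = 1040.39.
Round up → n₁ = 1041; n₂ = r·n₁ = 2 × 1041 = 2082.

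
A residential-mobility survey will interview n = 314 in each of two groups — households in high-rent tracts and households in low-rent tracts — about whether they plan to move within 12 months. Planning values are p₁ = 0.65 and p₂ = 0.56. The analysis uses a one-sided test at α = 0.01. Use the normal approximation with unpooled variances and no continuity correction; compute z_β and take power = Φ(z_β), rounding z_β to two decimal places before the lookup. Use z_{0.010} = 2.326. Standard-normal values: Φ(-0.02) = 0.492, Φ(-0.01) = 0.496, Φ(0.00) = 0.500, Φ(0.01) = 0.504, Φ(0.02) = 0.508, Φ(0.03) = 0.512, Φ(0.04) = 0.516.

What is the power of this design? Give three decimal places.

Power ≈ 0.496

z_β = |p₁−p₂|·√(n/[p₁q₁+p₂q₂]) − z_α
    = 0.09 · √(314/0.4739) − 2.326
    = 0.09 · 25.7408 − 2.326
    = 2.3167 − 2.326 = -0.0093 → -0.01
Power = Φ(-0.01) = 0.496.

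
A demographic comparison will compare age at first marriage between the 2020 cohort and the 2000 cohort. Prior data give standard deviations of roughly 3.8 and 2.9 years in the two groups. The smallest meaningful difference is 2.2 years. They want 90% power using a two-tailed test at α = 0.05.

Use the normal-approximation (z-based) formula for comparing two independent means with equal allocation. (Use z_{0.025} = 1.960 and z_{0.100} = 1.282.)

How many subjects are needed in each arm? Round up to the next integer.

n = 50 per group

n = (z_{α/2} + z_β)² · (σ₁² + σ₂²) / δ²
  = (1.960 + 1.282)² · (3.8² + 2.9² = 22.85) / 2.2²
  = 10.5106 · 22.85 / 4.84
  = 49.62
Round up → n = 50 per group.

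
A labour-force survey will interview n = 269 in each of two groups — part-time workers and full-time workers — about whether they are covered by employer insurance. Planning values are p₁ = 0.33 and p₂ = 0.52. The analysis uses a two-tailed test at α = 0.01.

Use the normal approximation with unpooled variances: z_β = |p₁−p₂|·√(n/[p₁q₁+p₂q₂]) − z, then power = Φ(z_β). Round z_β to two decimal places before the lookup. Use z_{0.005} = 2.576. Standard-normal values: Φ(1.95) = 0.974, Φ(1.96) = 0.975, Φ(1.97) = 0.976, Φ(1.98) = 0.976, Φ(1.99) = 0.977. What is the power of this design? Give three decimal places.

Power ≈ 0.976

z_β = |p₁−p₂|·√(n/[p₁q₁+p₂q₂]) − z_{α/2}
    = 0.19 · √(269/0.4707) − 2.576
    = 0.19 · 23.9058 − 2.576
    = 4.5421 − 2.576 = 1.9661 → 1.97
Power = Φ(1.97) = 0.976.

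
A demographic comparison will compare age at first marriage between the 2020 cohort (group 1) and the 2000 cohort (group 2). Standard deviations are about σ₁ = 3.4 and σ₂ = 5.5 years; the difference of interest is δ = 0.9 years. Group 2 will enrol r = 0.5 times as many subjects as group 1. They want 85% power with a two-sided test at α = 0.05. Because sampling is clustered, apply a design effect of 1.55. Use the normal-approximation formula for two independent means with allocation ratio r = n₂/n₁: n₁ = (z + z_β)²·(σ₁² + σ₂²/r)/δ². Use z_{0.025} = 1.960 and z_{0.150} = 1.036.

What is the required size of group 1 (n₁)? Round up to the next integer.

n₁ = 1238

n₁ = (z_{α/2} + z_β)² · (σ₁² + σ₂²/r) / δ²
   = (1.960 + 1.036)² · (3.4² + 5.5²/0.5) / 0.9²
   = 8.9760 · (11.56 + 60.5) / 0.81
   = 8.9760 · 72.06 / 0.81
   = 798.53
Design effect: 1.55 × 798.53 = 1237.73.
Round up → n₁ = 1238; n₂ = r·n₁ = 0.5 × 1238 = 619.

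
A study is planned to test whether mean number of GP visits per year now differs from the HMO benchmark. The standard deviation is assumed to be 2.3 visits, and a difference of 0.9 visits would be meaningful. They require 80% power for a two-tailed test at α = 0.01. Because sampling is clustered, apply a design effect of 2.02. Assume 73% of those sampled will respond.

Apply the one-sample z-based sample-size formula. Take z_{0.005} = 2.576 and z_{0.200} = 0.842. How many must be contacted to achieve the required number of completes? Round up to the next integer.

n = 212

n = (z_{α/2} + z_β)² · σ² / δ²
  = (2.576 + 0.842)² · 2.3² / 0.9²
  = 11.6827 · 5.29 / 0.81
  = 76.30
Design effect: 2.02 × 76.30 = 154.12.
Adjust for 73% response: 154.12 / 0.73 = 211.13.
Round up → n = 212.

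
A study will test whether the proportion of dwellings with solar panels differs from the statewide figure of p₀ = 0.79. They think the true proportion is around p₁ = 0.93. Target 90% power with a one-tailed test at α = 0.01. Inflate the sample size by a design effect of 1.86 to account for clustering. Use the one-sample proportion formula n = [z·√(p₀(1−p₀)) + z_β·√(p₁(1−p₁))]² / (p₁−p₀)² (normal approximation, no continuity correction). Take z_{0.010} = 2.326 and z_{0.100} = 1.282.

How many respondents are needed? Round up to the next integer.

n = 155

n = [z_α·√(p₀q₀) + z_β·√(p₁q₁)]² / (p₁ − p₀)²
  = [2.326·√(0.79·0.21) + 1.282·√(0.93·0.07)]² / (0.14)²
  = [2.326·0.4073 + 1.282·0.2551]² / 0.0196
  = [1.2745]² / 0.0196
  = 82.87
Design effect: 1.86 × 82.87 = 154.15.
Round up → n = 155.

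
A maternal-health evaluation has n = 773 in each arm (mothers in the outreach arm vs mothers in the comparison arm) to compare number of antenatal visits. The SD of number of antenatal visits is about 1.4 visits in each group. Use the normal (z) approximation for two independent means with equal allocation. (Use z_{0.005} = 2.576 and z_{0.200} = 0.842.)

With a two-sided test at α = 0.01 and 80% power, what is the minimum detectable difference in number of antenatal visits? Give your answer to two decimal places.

δ = (z_{α/2} + z_β) · √((σ₁²+σ₂²)/n)
  = (2.576 + 0.842) · √(3.92/773)
  = 3.418 · √0.00507
  = 3.418 · 0.0712
  = 0.2434

Minimum detectable difference ≈ 0.24 visits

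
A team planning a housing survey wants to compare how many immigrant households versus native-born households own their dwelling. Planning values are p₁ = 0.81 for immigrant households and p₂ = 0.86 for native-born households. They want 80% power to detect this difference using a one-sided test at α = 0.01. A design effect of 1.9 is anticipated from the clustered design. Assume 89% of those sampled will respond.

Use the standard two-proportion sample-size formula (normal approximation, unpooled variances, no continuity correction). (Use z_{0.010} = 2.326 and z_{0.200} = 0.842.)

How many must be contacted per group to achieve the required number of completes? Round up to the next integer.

n = (z_α + z_β)² · [p₁(1−p₁) + p₂(1−p₂)] / (p₁ − p₂)²
  = (2.326 + 0.842)² · (0.81·0.19 + 0.86·0.14) / (-0.05)²
  = (3.168)² · (0.1539 + 0.1204) / 0.0025
  = 10.0362 · 0.2743 / 0.0025
  = 1101.17
Design effect: 1.9 × 1101.17 = 2092.23.
Adjust for 89% response: 2092.23 / 0.89 = 2350.82.
Round up → n = 2351 per group.

n = 2351 per group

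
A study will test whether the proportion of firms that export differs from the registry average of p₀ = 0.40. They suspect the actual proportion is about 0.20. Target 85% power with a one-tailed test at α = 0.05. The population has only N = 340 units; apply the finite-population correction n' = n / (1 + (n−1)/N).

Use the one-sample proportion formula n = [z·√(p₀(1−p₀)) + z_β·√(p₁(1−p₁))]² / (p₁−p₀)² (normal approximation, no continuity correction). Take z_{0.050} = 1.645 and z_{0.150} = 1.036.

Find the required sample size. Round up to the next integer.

n = 34

n = [z_α·√(p₀q₀) + z_β·√(p₁q₁)]² / (p₁ − p₀)²
  = [1.645·√(0.40·0.60) + 1.036·√(0.20·0.80)]² / (-0.20)²
  = [1.645·0.4899 + 1.036·0.4000]² / 0.0400
  = [1.2203]² / 0.0400
  = 37.23
Finite-population correction (N = 340): 37.23 / (1 + (37.23 − 1)/340) = 33.64.
Round up → n = 34.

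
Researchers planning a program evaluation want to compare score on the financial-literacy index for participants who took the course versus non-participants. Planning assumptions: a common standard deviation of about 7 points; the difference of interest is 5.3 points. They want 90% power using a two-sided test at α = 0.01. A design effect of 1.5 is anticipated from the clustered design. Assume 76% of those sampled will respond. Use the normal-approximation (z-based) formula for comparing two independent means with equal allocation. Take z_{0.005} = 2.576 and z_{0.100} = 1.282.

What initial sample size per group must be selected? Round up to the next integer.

n = (z_{α/2} + z_β)² · (σ₁² + σ₂²) / δ²
  = (2.576 + 1.282)² · (2·7² = 98) / 5.3²
  = 14.8842 · 98 / 28.09
  = 51.93
Design effect: 1.5 × 51.93 = 77.89.
Adjust for 76% response: 77.89 / 0.76 = 102.49.
Round up → n = 103 per group.

n = 103 per group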